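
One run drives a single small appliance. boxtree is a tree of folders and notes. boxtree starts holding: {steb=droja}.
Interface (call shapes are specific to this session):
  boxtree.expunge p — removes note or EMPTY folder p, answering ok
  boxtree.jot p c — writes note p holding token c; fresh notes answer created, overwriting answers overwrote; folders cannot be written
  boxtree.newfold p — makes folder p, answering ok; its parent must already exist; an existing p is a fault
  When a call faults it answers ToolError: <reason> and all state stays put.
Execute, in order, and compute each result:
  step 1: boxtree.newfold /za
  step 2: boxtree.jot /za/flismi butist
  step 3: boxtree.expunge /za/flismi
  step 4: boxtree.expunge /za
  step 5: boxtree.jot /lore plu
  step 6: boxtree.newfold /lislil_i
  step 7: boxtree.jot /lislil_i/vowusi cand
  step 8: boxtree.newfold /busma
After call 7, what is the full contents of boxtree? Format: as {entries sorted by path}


> boxtree.newfold p='/za'
  ok
> boxtree.jot p='/za/flismi' c='butist'
  created
> boxtree.expunge p='/za/flismi'
  ok
> boxtree.expunge p='/za'
  ok
> boxtree.jot p='/lore' c='plu'
  created
> boxtree.newfold p='/lislil_i'
  ok
> boxtree.jot p='/lislil_i/vowusi' c='cand'
  created
> boxtree.newfold p='/busma'
  ok

Answer: {lislil_i/, lislil_i/vowusi=cand, lore=plu, steb=droja}


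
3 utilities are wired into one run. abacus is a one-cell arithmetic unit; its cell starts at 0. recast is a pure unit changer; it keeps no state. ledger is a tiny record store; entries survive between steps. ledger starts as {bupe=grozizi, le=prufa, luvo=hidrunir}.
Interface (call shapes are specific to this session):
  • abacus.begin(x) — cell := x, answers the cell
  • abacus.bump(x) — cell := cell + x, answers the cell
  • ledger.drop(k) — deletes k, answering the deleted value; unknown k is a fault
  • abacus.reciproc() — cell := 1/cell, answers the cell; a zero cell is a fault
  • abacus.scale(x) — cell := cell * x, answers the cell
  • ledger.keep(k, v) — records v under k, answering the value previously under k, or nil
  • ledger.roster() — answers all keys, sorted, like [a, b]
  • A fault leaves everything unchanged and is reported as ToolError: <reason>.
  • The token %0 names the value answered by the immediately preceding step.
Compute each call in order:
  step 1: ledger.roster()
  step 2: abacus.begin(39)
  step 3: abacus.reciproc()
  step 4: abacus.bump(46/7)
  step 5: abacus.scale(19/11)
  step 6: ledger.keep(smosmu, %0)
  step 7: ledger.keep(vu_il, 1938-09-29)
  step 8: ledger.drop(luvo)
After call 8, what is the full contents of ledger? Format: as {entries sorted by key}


>> ledger.roster()
<< [bupe, le, luvo]
>> abacus.begin(x: 39)
<< 39
>> abacus.reciproc()
<< 1/39
>> abacus.bump(x: 46/7)
<< 1801/273
>> abacus.scale(x: 19/11)
<< 34219/3003
>> ledger.keep(k: smosmu, v: %0)
<< nil
>> ledger.keep(k: vu_il, v: 1938-09-29)
<< nil
>> ledger.drop(k: luvo)
<< hidrunir

Answer: {bupe=grozizi, le=prufa, smosmu=34219/3003, vu_il=1938-09-29}


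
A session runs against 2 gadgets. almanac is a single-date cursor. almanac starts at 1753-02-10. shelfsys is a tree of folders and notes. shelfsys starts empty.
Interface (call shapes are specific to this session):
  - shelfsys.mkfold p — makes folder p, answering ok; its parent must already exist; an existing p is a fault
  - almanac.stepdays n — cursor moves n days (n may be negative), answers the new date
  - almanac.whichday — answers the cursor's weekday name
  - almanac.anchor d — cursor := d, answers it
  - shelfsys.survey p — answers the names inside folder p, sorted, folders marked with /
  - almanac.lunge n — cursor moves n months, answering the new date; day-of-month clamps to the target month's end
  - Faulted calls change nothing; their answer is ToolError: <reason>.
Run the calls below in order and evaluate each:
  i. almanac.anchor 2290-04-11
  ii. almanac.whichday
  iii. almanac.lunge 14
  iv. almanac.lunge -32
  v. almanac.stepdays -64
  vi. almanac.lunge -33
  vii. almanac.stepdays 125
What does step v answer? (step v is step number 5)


-> almanac.anchor(d='2290-04-11')
<- 2290-04-11
-> almanac.whichday()
<- Friday
-> almanac.lunge(n='14')
<- 2291-06-11
-> almanac.lunge(n='-32')
<- 2288-10-11
-> almanac.stepdays(n='-64')
<- 2288-08-08
-> almanac.lunge(n='-33')
<- 2285-11-08
-> almanac.stepdays(n='125')
<- 2286-03-13

Answer: 2288-08-08


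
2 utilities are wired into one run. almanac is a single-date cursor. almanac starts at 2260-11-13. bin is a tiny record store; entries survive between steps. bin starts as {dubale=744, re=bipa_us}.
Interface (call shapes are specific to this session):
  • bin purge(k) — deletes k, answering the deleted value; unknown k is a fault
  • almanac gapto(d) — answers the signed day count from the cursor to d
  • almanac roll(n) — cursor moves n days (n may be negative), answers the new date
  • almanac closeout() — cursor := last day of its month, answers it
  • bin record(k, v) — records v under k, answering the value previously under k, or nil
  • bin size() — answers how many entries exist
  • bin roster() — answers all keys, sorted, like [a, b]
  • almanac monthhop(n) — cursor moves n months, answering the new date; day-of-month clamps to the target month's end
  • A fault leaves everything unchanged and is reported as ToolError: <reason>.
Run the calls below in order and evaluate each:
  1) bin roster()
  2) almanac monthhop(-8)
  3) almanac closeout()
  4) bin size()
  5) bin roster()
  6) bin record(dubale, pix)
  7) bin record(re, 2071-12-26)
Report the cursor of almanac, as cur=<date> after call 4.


CALL bin roster[]
RET  [dubale, re]
CALL almanac monthhop[n→-8]
RET  2260-03-13
CALL almanac closeout[]
RET  2260-03-31
CALL bin size[]
RET  2
CALL bin roster[]
RET  [dubale, re]
CALL bin record[k→dubale; v→pix]
RET  744
CALL bin record[k→re; v→2071-12-26]
RET  bipa_us

Answer: cur=2260-03-31


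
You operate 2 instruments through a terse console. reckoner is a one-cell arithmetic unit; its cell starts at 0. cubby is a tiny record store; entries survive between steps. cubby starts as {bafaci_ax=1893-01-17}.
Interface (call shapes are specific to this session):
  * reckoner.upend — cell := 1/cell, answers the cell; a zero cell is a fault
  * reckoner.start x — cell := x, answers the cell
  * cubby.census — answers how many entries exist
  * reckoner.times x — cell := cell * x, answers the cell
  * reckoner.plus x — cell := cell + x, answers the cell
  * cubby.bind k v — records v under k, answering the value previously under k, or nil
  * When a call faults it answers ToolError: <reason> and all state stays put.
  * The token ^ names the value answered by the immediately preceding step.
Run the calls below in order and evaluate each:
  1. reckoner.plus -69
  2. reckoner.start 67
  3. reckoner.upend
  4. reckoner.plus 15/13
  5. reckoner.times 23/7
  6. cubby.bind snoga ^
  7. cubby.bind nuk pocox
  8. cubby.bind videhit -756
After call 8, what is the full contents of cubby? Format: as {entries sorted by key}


Answer: {bafaci_ax=1893-01-17, nuk=pocox, snoga=23414/6097, videhit=-756}

Derivation:
CALL reckoner.plus[x=-69]
RET  -69
CALL reckoner.start[x=67]
RET  67
CALL reckoner.upend[]
RET  1/67
CALL reckoner.plus[x=15/13]
RET  1018/871
CALL reckoner.times[x=23/7]
RET  23414/6097
CALL cubby.bind[k=snoga; v=^]
RET  nil
CALL cubby.bind[k=nuk; v=pocox]
RET  nil
CALL cubby.bind[k=videhit; v=-756]
RET  nil


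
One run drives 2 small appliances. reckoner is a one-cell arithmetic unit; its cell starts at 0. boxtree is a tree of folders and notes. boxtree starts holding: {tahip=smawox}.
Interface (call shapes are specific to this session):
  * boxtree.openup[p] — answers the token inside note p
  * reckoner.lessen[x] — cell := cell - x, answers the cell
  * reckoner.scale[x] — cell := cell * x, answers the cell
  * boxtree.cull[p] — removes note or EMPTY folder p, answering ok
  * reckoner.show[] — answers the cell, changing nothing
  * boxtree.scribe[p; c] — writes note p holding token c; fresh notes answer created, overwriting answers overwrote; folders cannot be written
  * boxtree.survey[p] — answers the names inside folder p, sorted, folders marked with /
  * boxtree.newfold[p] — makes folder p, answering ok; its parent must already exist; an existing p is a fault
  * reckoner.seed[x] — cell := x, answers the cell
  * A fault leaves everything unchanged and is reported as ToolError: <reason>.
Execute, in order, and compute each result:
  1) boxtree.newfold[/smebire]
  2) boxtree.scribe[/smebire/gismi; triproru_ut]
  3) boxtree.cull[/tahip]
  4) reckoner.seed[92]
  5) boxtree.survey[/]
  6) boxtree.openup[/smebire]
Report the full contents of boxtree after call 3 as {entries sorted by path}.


Act: newfold[p: /smebire]
Obs: ok
Act: scribe[p: /smebire/gismi; c: triproru_ut]
Obs: created
Act: cull[p: /tahip]
Obs: ok
Act: seed[x: 92]
Obs: 92
Act: survey[p: /]
Obs: [smebire/]
Act: openup[p: /smebire]
Obs: ToolError: is a directory

Answer: {smebire/, smebire/gismi=triproru_ut}


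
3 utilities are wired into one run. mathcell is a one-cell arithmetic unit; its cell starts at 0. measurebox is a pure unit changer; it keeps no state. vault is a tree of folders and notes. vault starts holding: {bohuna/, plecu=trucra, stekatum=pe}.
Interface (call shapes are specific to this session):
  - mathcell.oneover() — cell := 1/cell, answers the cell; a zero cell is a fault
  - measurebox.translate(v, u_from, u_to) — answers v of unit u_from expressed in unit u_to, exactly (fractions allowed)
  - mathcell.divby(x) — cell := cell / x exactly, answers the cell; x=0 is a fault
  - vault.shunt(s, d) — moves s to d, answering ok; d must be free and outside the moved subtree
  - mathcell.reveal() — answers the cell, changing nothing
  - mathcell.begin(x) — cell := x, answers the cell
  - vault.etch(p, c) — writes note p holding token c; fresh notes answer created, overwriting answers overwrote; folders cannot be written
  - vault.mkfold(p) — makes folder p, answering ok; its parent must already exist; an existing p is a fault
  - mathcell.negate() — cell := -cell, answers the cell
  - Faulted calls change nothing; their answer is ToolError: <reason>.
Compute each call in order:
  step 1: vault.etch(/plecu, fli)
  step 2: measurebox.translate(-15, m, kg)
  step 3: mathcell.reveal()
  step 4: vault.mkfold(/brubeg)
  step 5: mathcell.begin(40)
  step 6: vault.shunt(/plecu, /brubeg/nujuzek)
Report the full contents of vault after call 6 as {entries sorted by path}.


Using vault.etch on p→/plecu, c→fli, and see overwrote.
I try measurebox.translate on v→-15, u_from→m, u_to→kg, yielding ToolError: incompatible units.
I invoke mathcell.reveal(), and observe 0.
I call vault.mkfold on p→/brubeg, — result: ok.
I call mathcell.begin on x→40, and observe 40.
Calling vault.shunt on s→/plecu, d→/brubeg/nujuzek, → ok.

Answer: {bohuna/, brubeg/, brubeg/nujuzek=fli, stekatum=pe}


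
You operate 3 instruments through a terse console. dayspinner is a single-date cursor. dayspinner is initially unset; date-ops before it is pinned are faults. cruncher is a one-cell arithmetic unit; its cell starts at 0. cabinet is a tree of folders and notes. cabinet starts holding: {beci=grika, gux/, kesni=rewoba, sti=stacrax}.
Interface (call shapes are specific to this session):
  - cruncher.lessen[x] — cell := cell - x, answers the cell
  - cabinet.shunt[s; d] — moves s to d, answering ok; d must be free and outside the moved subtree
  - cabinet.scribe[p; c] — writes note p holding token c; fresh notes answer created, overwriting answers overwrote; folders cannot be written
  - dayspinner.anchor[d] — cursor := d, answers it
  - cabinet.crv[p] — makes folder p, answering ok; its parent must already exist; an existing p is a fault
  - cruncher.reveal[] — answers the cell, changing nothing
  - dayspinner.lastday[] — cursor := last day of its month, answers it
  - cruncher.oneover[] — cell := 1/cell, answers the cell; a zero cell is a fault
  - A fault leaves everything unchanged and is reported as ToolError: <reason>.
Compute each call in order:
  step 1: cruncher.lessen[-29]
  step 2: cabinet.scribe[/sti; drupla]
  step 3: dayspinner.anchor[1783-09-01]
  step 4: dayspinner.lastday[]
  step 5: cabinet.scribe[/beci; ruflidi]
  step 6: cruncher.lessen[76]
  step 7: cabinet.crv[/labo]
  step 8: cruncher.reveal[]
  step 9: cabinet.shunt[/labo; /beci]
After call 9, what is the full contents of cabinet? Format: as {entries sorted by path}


Answer: {beci=ruflidi, gux/, kesni=rewoba, labo/, sti=drupla}

Derivation:
Calling cruncher.lessen passing x='-29', and observe 29.
Invoking cabinet.scribe passing p='/sti', c='drupla', — result: overwrote.
Next I call dayspinner.anchor passing d='1783-09-01': 1783-09-01.
I run dayspinner.lastday, which returns 1783-09-30.
Invoking cabinet.scribe passing p='/beci', c='ruflidi', yielding overwrote.
Then cruncher.lessen passing x='76', giving -47.
I try cabinet.crv passing p='/labo', and observe ok.
Calling cruncher.reveal(), — result: -47.
Next I call cabinet.shunt passing s='/labo', d='/beci', → ToolError: exists.


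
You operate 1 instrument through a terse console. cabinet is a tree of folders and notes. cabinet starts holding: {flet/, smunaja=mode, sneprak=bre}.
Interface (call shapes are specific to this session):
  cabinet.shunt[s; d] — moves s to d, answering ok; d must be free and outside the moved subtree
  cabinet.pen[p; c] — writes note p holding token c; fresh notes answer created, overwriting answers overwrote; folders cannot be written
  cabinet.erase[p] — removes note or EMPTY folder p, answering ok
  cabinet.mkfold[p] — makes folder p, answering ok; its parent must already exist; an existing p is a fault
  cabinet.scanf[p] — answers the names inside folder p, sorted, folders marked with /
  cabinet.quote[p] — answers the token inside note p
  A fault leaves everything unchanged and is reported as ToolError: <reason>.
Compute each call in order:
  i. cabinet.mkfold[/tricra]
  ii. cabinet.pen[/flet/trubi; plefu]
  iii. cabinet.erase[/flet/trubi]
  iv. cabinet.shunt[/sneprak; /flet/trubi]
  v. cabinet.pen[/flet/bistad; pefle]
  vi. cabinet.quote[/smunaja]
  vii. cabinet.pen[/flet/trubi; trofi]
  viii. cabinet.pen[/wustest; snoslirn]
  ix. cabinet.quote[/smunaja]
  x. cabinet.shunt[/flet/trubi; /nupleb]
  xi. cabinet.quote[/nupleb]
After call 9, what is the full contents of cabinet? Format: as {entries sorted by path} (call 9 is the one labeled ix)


Then cabinet.mkfold(p='/tricra'), yielding ok.
Now I run cabinet.pen(p='/flet/trubi', c='plefu'), — result: created.
Invoking cabinet.erase(p='/flet/trubi'), — result: ok.
I try cabinet.shunt(s='/sneprak', d='/flet/trubi'), → ok.
Then cabinet.pen(p='/flet/bistad', c='pefle'), yielding created.
Next I call cabinet.quote(p='/smunaja'): mode.
I try cabinet.pen(p='/flet/trubi', c='trofi'), and see overwrote.
Invoking cabinet.pen(p='/wustest', c='snoslirn'), giving created.
Calling cabinet.quote(p='/smunaja'), yielding mode.
I run cabinet.shunt(s='/flet/trubi', d='/nupleb'), which returns ok.
Now I run cabinet.quote(p='/nupleb'), giving trofi.

Answer: {flet/, flet/bistad=pefle, flet/trubi=trofi, smunaja=mode, tricra/, wustest=snoslirn}


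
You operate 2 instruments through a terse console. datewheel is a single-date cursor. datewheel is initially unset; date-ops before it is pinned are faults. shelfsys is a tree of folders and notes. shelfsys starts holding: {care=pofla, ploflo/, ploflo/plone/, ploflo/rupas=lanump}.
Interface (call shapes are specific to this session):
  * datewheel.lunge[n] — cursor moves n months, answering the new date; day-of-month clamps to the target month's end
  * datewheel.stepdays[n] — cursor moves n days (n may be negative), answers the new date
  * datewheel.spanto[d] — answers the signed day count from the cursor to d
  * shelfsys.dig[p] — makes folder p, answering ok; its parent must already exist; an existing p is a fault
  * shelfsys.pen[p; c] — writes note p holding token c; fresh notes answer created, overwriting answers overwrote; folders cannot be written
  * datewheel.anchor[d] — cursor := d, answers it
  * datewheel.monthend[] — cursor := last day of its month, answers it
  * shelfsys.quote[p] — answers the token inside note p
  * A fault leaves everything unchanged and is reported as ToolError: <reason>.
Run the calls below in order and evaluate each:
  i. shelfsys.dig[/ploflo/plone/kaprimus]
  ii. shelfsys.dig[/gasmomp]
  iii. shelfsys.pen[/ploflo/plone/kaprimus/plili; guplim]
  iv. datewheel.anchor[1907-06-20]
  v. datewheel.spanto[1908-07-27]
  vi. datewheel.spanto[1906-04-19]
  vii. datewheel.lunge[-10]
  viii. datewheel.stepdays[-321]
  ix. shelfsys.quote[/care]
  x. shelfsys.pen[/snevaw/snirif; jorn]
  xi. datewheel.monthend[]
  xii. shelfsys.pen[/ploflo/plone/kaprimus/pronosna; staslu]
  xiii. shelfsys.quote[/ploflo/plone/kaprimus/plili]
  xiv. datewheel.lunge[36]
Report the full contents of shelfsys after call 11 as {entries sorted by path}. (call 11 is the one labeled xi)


I run shelfsys.dig passing p=/ploflo/plone/kaprimus, and get ok.
I call shelfsys.dig passing p=/gasmomp, and observe ok.
I call shelfsys.pen passing p=/ploflo/plone/kaprimus/plili, c=guplim, and get created.
I call datewheel.anchor passing d=1907-06-20, yielding 1907-06-20.
I try datewheel.spanto passing d=1908-07-27, giving 403.
I call datewheel.spanto passing d=1906-04-19, and get -427.
Now I run datewheel.lunge passing n=-10, and get 1906-08-20.
Using datewheel.stepdays passing n=-321, and get 1905-10-03.
I use shelfsys.quote passing p=/care, and get pofla.
Next I call shelfsys.pen passing p=/snevaw/snirif, c=jorn, giving ToolError: no parent.
I try datewheel.monthend, and get 1905-10-31.
I run shelfsys.pen passing p=/ploflo/plone/kaprimus/pronosna, c=staslu: created.
Calling shelfsys.quote passing p=/ploflo/plone/kaprimus/plili, → guplim.
Invoking datewheel.lunge passing n=36, and see 1908-10-31.

Answer: {care=pofla, gasmomp/, ploflo/, ploflo/plone/, ploflo/plone/kaprimus/, ploflo/plone/kaprimus/plili=guplim, ploflo/rupas=lanump}


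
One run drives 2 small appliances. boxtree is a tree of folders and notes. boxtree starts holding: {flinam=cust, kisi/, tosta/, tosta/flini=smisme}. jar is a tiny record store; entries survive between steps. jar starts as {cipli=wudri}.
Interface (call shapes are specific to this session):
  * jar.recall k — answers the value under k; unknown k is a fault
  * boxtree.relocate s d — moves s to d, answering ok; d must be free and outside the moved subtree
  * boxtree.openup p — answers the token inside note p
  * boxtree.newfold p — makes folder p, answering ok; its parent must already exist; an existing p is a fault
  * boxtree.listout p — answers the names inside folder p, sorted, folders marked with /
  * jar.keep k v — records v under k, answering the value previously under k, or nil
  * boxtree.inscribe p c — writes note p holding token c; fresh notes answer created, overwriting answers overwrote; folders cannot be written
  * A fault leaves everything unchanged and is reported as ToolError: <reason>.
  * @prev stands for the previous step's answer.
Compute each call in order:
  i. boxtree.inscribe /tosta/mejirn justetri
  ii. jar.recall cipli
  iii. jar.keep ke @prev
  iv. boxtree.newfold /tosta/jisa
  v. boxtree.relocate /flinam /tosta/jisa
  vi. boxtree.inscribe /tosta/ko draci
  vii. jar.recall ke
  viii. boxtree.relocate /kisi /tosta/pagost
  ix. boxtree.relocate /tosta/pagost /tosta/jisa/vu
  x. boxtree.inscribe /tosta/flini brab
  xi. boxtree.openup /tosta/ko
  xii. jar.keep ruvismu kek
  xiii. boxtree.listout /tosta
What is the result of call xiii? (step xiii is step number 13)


Answer: [flini, jisa/, ko, mejirn]

Derivation:
$ inscribe p→/tosta/mejirn c→justetri
= created
$ recall k→cipli
= wudri
$ keep k→ke v→@prev
= nil
$ newfold p→/tosta/jisa
= ok
$ relocate s→/flinam d→/tosta/jisa
= ToolError: exists
$ inscribe p→/tosta/ko c→draci
= created
$ recall k→ke
= wudri
$ relocate s→/kisi d→/tosta/pagost
= ok
$ relocate s→/tosta/pagost d→/tosta/jisa/vu
= ok
$ inscribe p→/tosta/flini c→brab
= overwrote
$ openup p→/tosta/ko
= draci
$ keep k→ruvismu v→kek
= nil
$ listout p→/tosta
= [flini, jisa/, ko, mejirn]


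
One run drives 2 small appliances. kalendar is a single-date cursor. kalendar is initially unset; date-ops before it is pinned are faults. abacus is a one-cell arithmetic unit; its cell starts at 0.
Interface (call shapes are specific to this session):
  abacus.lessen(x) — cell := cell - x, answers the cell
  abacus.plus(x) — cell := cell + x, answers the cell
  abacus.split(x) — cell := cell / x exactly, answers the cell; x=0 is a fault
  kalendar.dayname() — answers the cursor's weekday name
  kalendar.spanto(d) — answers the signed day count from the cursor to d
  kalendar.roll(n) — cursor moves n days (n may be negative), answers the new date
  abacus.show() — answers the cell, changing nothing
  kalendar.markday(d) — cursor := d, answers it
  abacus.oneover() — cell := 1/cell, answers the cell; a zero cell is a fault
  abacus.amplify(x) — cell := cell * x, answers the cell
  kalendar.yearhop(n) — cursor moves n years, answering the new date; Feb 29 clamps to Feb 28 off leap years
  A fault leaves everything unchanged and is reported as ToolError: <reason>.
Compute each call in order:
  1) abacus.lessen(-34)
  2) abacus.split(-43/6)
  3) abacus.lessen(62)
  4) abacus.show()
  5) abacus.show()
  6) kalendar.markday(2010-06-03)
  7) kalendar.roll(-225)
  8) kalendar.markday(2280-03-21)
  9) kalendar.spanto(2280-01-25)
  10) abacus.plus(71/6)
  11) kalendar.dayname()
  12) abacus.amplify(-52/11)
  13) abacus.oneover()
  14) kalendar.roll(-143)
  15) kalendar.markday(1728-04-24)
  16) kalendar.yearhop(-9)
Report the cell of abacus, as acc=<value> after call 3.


CALL abacus.lessen[x=-34]
RET  34
CALL abacus.split[x=-43/6]
RET  -204/43
CALL abacus.lessen[x=62]
RET  -2870/43
CALL abacus.show[]
RET  -2870/43
CALL abacus.show[]
RET  -2870/43
CALL kalendar.markday[d=2010-06-03]
RET  2010-06-03
CALL kalendar.roll[n=-225]
RET  2009-10-21
CALL kalendar.markday[d=2280-03-21]
RET  2280-03-21
CALL kalendar.spanto[d=2280-01-25]
RET  -56
CALL abacus.plus[x=71/6]
RET  -14167/258
CALL kalendar.dayname[]
RET  Sunday
CALL abacus.amplify[x=-52/11]
RET  368342/1419
CALL abacus.oneover[]
RET  1419/368342
CALL kalendar.roll[n=-143]
RET  2279-10-30
CALL kalendar.markday[d=1728-04-24]
RET  1728-04-24
CALL kalendar.yearhop[n=-9]
RET  1719-04-24

Answer: acc=-2870/43


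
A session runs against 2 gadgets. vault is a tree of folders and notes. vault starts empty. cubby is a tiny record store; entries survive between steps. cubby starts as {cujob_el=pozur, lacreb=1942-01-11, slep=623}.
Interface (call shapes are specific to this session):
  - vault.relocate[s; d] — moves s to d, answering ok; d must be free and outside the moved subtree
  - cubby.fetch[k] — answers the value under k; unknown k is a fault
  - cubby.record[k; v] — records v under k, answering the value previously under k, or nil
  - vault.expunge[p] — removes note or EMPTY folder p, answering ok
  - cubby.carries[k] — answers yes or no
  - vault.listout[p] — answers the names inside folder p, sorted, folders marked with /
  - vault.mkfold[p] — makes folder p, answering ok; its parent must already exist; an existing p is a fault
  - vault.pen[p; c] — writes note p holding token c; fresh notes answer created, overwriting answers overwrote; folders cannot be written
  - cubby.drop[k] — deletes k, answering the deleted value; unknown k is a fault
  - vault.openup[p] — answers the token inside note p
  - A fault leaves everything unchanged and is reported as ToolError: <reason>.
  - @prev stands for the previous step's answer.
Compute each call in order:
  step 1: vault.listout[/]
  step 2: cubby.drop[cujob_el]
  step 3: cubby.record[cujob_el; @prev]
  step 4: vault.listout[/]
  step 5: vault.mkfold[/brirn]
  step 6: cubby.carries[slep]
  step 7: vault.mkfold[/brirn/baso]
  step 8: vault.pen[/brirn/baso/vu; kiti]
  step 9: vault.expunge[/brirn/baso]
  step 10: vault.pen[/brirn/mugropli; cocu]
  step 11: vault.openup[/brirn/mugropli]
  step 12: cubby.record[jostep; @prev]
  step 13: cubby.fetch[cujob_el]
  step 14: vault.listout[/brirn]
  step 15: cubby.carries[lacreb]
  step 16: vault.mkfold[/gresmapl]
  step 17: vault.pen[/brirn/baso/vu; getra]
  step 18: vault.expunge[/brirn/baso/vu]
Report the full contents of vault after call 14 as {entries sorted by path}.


Calling listout using /, which returns [].
I use drop using cujob_el: pozur.
I use record using cujob_el, @prev, and see nil.
I invoke listout using /, and observe [].
I run mkfold using /brirn: ok.
I invoke carries using slep, → yes.
Now I run mkfold using /brirn/baso, which returns ok.
I use pen using /brirn/baso/vu, kiti, which returns created.
Using expunge using /brirn/baso, and observe ToolError: not empty.
I use pen using /brirn/mugropli, cocu, — result: created.
Using openup using /brirn/mugropli: cocu.
Then record using jostep, @prev, giving nil.
Using fetch using cujob_el, and see pozur.
I run listout using /brirn, and observe [baso/, mugropli].
I use carries using lacreb, and see yes.
Calling mkfold using /gresmapl, and see ok.
Then pen using /brirn/baso/vu, getra, → overwrote.
Invoking expunge using /brirn/baso/vu: ok.

Answer: {brirn/, brirn/baso/, brirn/baso/vu=kiti, brirn/mugropli=cocu}


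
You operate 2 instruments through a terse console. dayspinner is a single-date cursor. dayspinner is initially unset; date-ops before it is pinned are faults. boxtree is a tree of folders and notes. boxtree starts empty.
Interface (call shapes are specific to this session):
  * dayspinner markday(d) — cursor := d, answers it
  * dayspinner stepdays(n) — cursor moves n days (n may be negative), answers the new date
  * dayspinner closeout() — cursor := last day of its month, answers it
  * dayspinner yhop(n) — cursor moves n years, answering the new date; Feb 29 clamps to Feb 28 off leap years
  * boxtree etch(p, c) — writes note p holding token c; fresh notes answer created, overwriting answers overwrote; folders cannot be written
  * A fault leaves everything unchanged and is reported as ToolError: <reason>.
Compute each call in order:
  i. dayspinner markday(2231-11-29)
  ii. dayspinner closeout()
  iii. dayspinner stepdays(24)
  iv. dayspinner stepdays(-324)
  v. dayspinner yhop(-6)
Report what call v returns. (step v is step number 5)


Answer: 2225-02-03

Derivation:
>>> dayspinner markday d→2231-11-29
= 2231-11-29
>>> dayspinner closeout
= 2231-11-30
>>> dayspinner stepdays n→24
= 2231-12-24
>>> dayspinner stepdays n→-324
= 2231-02-03
>>> dayspinner yhop n→-6
= 2225-02-03


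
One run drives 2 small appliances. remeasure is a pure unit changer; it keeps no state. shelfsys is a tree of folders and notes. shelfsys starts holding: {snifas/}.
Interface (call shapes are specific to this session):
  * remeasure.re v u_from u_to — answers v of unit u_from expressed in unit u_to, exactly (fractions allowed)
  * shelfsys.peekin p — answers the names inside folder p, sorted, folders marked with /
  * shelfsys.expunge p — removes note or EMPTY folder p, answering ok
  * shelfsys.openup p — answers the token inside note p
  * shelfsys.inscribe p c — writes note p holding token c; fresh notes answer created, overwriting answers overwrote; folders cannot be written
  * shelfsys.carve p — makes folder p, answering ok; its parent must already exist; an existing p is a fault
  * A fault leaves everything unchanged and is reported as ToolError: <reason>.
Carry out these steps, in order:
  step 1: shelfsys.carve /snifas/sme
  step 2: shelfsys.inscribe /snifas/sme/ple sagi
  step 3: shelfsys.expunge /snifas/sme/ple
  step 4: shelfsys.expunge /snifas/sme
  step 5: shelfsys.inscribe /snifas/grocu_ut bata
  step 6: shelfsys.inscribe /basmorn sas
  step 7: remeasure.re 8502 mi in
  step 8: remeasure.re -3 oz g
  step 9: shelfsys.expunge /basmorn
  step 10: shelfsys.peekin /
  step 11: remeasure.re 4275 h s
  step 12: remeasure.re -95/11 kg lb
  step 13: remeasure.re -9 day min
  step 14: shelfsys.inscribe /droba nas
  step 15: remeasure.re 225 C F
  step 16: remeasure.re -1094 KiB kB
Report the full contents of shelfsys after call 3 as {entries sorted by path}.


Answer: {snifas/, snifas/sme/}

Derivation:
Next I call shelfsys.carve passing p→/snifas/sme, yielding ok.
Invoking shelfsys.inscribe passing p→/snifas/sme/ple, c→sagi, and see created.
I invoke shelfsys.expunge passing p→/snifas/sme/ple, — result: ok.
I run shelfsys.expunge passing p→/snifas/sme, and see ok.
I try shelfsys.inscribe passing p→/snifas/grocu_ut, c→bata, giving created.
I invoke shelfsys.inscribe passing p→/basmorn, c→sas, and observe created.
Calling remeasure.re passing v→8502, u_from→mi, u_to→in, yielding 538686720.
Now I run remeasure.re passing v→-3, u_from→oz, u_to→g, yielding -136077711/1600000.
I invoke shelfsys.expunge passing p→/basmorn, giving ok.
Then shelfsys.peekin passing p→/, which returns [snifas/].
Invoking remeasure.re passing v→4275, u_from→h, u_to→s: 15390000.
Calling remeasure.re passing v→-95/11, u_from→kg, u_to→lb, yielding -9500000000/498951607.
I try remeasure.re passing v→-9, u_from→day, u_to→min, and see -12960.
Then shelfsys.inscribe passing p→/droba, c→nas, giving created.
Using remeasure.re passing v→225, u_from→C, u_to→F, and observe 437.
Calling remeasure.re passing v→-1094, u_from→KiB, u_to→kB, yielding -140032/125.


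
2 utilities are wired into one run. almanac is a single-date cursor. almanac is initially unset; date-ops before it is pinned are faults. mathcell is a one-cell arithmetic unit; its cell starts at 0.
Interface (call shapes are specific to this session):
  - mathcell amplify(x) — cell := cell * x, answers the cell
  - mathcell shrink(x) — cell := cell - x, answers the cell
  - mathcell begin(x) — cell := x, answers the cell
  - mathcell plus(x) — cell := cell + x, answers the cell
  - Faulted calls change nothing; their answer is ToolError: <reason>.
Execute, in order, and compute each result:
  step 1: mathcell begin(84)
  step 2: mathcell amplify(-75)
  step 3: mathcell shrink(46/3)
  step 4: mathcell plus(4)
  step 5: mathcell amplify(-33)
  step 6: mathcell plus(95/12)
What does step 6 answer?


Step: mathcell begin[x→84]
Result: 84
Step: mathcell amplify[x→-75]
Result: -6300
Step: mathcell shrink[x→46/3]
Result: -18946/3
Step: mathcell plus[x→4]
Result: -18934/3
Step: mathcell amplify[x→-33]
Result: 208274
Step: mathcell plus[x→95/12]
Result: 2499383/12

Answer: 2499383/12


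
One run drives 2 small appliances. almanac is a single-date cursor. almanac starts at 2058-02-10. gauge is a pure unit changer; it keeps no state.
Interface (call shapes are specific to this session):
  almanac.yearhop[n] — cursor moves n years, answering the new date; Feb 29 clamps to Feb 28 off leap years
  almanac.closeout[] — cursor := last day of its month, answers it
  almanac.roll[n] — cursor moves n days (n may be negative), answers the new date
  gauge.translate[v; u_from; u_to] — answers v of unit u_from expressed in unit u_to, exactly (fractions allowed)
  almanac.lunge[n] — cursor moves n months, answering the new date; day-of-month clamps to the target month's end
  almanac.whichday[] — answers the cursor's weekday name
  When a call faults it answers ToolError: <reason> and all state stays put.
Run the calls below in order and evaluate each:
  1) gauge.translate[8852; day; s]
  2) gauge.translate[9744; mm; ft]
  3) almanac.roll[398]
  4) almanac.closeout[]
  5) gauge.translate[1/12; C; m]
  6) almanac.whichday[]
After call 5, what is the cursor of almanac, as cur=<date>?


Answer: cur=2059-03-31

Derivation:
Step: gauge.translate[v='8852'; u_from='day'; u_to='s']
Result: 764812800
Step: gauge.translate[v='9744'; u_from='mm'; u_to='ft']
Result: 4060/127
Step: almanac.roll[n='398']
Result: 2059-03-15
Step: almanac.closeout[]
Result: 2059-03-31
Step: gauge.translate[v='1/12'; u_from='C'; u_to='m']
Result: ToolError: incompatible units
Step: almanac.whichday[]
Result: Monday


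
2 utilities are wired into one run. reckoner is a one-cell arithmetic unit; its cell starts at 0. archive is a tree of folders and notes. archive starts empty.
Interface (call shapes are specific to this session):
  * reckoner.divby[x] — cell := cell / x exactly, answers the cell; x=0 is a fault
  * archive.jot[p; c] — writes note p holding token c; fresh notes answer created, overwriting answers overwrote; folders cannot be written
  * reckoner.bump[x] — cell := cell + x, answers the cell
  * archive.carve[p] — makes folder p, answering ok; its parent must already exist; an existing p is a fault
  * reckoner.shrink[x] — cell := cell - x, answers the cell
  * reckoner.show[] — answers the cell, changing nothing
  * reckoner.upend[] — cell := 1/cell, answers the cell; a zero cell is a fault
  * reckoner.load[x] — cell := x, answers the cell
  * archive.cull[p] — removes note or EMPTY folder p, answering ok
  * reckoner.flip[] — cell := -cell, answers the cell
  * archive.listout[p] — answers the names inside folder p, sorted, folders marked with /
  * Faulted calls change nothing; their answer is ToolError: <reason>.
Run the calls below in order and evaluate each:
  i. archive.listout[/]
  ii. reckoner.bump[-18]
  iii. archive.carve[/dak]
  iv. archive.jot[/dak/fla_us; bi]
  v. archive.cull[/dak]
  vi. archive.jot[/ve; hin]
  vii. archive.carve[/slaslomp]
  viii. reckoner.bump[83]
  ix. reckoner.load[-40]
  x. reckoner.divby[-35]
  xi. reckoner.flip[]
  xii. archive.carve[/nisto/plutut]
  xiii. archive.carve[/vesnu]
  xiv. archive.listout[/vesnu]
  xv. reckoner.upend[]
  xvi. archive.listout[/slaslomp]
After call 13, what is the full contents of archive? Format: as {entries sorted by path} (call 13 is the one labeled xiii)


Answer: {dak/, dak/fla_us=bi, slaslomp/, ve=hin, vesnu/}

Derivation:
-> archive.listout(/)
<- []
-> reckoner.bump(-18)
<- -18
-> archive.carve(/dak)
<- ok
-> archive.jot(/dak/fla_us, bi)
<- created
-> archive.cull(/dak)
<- ToolError: not empty
-> archive.jot(/ve, hin)
<- created
-> archive.carve(/slaslomp)
<- ok
-> reckoner.bump(83)
<- 65
-> reckoner.load(-40)
<- -40
-> reckoner.divby(-35)
<- 8/7
-> reckoner.flip()
<- -8/7
-> archive.carve(/nisto/plutut)
<- ToolError: no parent
-> archive.carve(/vesnu)
<- ok
-> archive.listout(/vesnu)
<- []
-> reckoner.upend()
<- -7/8
-> archive.listout(/slaslomp)
<- []


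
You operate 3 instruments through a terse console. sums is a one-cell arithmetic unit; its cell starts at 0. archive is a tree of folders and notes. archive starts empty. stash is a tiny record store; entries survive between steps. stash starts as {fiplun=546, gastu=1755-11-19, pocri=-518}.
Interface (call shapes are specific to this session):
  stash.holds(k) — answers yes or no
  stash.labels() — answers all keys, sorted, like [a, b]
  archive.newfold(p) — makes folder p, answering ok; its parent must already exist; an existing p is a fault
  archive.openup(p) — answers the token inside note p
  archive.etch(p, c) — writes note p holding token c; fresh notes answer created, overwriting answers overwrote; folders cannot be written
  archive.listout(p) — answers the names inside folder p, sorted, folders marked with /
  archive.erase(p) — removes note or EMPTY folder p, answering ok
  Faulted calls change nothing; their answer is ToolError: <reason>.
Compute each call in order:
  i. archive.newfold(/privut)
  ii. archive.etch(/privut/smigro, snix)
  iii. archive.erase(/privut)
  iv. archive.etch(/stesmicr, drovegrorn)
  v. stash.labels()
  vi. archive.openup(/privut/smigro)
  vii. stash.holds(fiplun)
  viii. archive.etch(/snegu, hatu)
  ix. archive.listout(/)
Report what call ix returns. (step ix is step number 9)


I invoke archive.newfold(p: /privut), and see ok.
Then archive.etch(p: /privut/smigro, c: snix), and observe created.
I use archive.erase(p: /privut), which returns ToolError: not empty.
I call archive.etch(p: /stesmicr, c: drovegrorn), yielding created.
Using stash.labels, → [fiplun, gastu, pocri].
Calling archive.openup(p: /privut/smigro), — result: snix.
I use stash.holds(k: fiplun), and observe yes.
Calling archive.etch(p: /snegu, c: hatu), yielding created.
I run archive.listout(p: /), → [privut/, snegu, stesmicr].

Answer: [privut/, snegu, stesmicr]


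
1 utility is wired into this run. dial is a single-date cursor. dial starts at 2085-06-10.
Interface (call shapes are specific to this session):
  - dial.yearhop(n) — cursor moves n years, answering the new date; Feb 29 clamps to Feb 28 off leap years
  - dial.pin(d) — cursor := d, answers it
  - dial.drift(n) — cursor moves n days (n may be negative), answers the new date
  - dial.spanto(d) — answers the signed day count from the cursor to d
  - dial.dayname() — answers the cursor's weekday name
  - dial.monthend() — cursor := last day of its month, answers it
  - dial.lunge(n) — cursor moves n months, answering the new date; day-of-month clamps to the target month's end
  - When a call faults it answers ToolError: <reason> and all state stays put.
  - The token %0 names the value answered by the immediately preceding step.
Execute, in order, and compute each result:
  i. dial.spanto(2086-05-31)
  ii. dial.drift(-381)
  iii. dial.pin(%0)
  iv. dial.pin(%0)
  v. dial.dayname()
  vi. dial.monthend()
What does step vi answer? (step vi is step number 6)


Answer: 2084-05-31

Derivation:
>>> dial.spanto d→2086-05-31
:: 355
>>> dial.drift n→-381
:: 2084-05-25
>>> dial.pin d→%0
:: 2084-05-25
>>> dial.pin d→%0
:: 2084-05-25
>>> dial.dayname
:: Thursday
>>> dial.monthend
:: 2084-05-31


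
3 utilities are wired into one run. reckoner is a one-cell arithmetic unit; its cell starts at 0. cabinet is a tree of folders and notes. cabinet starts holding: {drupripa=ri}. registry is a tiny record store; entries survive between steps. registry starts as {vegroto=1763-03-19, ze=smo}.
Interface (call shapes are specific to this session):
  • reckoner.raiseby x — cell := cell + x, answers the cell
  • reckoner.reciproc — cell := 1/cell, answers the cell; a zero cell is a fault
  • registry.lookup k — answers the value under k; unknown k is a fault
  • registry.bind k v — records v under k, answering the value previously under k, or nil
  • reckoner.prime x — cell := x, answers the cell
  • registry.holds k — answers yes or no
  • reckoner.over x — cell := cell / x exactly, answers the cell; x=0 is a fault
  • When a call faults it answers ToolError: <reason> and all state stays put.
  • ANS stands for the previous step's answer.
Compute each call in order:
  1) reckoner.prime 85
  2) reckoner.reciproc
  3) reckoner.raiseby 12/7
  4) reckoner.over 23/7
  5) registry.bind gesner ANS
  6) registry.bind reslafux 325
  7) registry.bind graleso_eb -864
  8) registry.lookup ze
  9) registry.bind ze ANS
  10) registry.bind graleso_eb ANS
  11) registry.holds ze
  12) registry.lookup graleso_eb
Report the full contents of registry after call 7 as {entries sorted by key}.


Answer: {gesner=1027/1955, graleso_eb=-864, reslafux=325, vegroto=1763-03-19, ze=smo}

Derivation:
→ reckoner.prime(85)
← 85
→ reckoner.reciproc()
← 1/85
→ reckoner.raiseby(12/7)
← 1027/595
→ reckoner.over(23/7)
← 1027/1955
→ registry.bind(gesner, ANS)
← nil
→ registry.bind(reslafux, 325)
← nil
→ registry.bind(graleso_eb, -864)
← nil
→ registry.lookup(ze)
← smo
→ registry.bind(ze, ANS)
← smo
→ registry.bind(graleso_eb, ANS)
← -864
→ registry.holds(ze)
← yes
→ registry.lookup(graleso_eb)
← smo


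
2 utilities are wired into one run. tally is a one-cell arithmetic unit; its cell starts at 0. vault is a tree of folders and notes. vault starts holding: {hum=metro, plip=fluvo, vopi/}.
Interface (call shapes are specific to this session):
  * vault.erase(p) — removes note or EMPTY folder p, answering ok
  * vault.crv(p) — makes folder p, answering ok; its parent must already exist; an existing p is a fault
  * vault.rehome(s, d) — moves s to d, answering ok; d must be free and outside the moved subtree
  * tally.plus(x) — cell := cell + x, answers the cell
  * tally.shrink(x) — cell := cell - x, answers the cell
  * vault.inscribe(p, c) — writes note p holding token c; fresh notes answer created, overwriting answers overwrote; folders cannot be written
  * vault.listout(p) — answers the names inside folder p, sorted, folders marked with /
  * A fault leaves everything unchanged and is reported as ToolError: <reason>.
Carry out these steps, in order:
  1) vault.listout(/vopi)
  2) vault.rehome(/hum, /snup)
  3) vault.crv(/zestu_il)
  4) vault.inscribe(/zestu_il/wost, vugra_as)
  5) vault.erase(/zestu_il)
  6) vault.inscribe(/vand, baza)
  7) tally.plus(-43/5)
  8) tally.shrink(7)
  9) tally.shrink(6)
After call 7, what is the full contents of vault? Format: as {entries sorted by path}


Answer: {plip=fluvo, snup=metro, vand=baza, vopi/, zestu_il/, zestu_il/wost=vugra_as}

Derivation:
Then listout passing p=/vopi: [].
Then rehome passing s=/hum, d=/snup, and get ok.
I invoke crv passing p=/zestu_il, → ok.
I try inscribe passing p=/zestu_il/wost, c=vugra_as, — result: created.
Using erase passing p=/zestu_il, which returns ToolError: not empty.
I call inscribe passing p=/vand, c=baza, which returns created.
I invoke plus passing x=-43/5, giving -43/5.
Next I call shrink passing x=7, and observe -78/5.
Now I run shrink passing x=6, yielding -108/5.
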